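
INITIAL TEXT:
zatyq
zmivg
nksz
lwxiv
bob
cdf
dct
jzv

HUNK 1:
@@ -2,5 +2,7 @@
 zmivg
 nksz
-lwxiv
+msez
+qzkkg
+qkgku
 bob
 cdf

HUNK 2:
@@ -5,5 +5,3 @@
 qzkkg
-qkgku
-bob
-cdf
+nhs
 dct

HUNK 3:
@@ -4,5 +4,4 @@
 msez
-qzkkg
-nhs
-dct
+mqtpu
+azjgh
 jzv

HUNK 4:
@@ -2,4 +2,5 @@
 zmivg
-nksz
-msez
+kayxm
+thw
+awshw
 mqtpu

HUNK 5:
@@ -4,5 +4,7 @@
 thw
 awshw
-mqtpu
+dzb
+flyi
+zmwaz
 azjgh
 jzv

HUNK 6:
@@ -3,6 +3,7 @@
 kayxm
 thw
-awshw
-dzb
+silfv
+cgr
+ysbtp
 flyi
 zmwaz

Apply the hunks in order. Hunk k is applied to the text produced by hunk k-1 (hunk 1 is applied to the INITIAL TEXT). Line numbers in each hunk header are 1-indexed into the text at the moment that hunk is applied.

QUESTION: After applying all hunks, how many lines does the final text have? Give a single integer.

Hunk 1: at line 2 remove [lwxiv] add [msez,qzkkg,qkgku] -> 10 lines: zatyq zmivg nksz msez qzkkg qkgku bob cdf dct jzv
Hunk 2: at line 5 remove [qkgku,bob,cdf] add [nhs] -> 8 lines: zatyq zmivg nksz msez qzkkg nhs dct jzv
Hunk 3: at line 4 remove [qzkkg,nhs,dct] add [mqtpu,azjgh] -> 7 lines: zatyq zmivg nksz msez mqtpu azjgh jzv
Hunk 4: at line 2 remove [nksz,msez] add [kayxm,thw,awshw] -> 8 lines: zatyq zmivg kayxm thw awshw mqtpu azjgh jzv
Hunk 5: at line 4 remove [mqtpu] add [dzb,flyi,zmwaz] -> 10 lines: zatyq zmivg kayxm thw awshw dzb flyi zmwaz azjgh jzv
Hunk 6: at line 3 remove [awshw,dzb] add [silfv,cgr,ysbtp] -> 11 lines: zatyq zmivg kayxm thw silfv cgr ysbtp flyi zmwaz azjgh jzv
Final line count: 11

Answer: 11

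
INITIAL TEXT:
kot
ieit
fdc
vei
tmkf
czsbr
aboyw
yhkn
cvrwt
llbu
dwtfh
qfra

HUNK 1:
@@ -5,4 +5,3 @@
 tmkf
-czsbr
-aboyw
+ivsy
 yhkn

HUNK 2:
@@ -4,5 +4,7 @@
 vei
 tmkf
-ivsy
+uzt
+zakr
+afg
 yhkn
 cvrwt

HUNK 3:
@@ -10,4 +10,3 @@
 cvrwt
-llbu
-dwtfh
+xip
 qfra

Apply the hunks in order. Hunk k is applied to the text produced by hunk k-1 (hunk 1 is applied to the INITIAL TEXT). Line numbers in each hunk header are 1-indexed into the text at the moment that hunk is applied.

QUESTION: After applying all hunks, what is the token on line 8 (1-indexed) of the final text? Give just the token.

Answer: afg

Derivation:
Hunk 1: at line 5 remove [czsbr,aboyw] add [ivsy] -> 11 lines: kot ieit fdc vei tmkf ivsy yhkn cvrwt llbu dwtfh qfra
Hunk 2: at line 4 remove [ivsy] add [uzt,zakr,afg] -> 13 lines: kot ieit fdc vei tmkf uzt zakr afg yhkn cvrwt llbu dwtfh qfra
Hunk 3: at line 10 remove [llbu,dwtfh] add [xip] -> 12 lines: kot ieit fdc vei tmkf uzt zakr afg yhkn cvrwt xip qfra
Final line 8: afg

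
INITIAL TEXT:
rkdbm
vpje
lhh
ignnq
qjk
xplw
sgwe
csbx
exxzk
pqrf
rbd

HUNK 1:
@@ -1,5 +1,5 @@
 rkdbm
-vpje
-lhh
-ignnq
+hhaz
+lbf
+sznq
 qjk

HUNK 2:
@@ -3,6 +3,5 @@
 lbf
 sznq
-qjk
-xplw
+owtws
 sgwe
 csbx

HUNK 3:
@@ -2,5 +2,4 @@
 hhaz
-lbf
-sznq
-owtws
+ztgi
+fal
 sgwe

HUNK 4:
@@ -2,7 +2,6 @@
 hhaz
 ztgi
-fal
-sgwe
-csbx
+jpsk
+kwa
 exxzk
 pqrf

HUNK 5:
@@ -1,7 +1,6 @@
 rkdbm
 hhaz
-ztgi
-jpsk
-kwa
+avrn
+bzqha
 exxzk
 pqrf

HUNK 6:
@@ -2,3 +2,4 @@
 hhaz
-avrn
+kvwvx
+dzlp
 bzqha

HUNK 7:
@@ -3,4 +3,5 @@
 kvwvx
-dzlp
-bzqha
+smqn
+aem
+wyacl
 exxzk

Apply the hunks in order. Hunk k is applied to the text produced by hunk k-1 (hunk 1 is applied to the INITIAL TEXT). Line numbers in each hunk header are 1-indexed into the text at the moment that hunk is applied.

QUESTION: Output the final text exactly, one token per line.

Answer: rkdbm
hhaz
kvwvx
smqn
aem
wyacl
exxzk
pqrf
rbd

Derivation:
Hunk 1: at line 1 remove [vpje,lhh,ignnq] add [hhaz,lbf,sznq] -> 11 lines: rkdbm hhaz lbf sznq qjk xplw sgwe csbx exxzk pqrf rbd
Hunk 2: at line 3 remove [qjk,xplw] add [owtws] -> 10 lines: rkdbm hhaz lbf sznq owtws sgwe csbx exxzk pqrf rbd
Hunk 3: at line 2 remove [lbf,sznq,owtws] add [ztgi,fal] -> 9 lines: rkdbm hhaz ztgi fal sgwe csbx exxzk pqrf rbd
Hunk 4: at line 2 remove [fal,sgwe,csbx] add [jpsk,kwa] -> 8 lines: rkdbm hhaz ztgi jpsk kwa exxzk pqrf rbd
Hunk 5: at line 1 remove [ztgi,jpsk,kwa] add [avrn,bzqha] -> 7 lines: rkdbm hhaz avrn bzqha exxzk pqrf rbd
Hunk 6: at line 2 remove [avrn] add [kvwvx,dzlp] -> 8 lines: rkdbm hhaz kvwvx dzlp bzqha exxzk pqrf rbd
Hunk 7: at line 3 remove [dzlp,bzqha] add [smqn,aem,wyacl] -> 9 lines: rkdbm hhaz kvwvx smqn aem wyacl exxzk pqrf rbd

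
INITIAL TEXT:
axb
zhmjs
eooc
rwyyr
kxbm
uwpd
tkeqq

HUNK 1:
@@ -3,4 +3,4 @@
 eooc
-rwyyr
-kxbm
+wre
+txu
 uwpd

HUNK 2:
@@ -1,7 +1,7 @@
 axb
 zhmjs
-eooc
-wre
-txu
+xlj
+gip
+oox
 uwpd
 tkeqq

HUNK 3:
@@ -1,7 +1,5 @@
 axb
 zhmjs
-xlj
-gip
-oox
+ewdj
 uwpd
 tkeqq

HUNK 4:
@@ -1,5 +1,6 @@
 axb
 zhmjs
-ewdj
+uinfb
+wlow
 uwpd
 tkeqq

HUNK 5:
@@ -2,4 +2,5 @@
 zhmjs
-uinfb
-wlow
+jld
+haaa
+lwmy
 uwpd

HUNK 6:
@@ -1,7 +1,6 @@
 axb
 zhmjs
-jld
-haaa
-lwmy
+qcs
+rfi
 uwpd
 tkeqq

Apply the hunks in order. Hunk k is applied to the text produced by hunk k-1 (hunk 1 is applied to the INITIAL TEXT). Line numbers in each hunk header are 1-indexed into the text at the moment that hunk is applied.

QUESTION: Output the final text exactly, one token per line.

Hunk 1: at line 3 remove [rwyyr,kxbm] add [wre,txu] -> 7 lines: axb zhmjs eooc wre txu uwpd tkeqq
Hunk 2: at line 1 remove [eooc,wre,txu] add [xlj,gip,oox] -> 7 lines: axb zhmjs xlj gip oox uwpd tkeqq
Hunk 3: at line 1 remove [xlj,gip,oox] add [ewdj] -> 5 lines: axb zhmjs ewdj uwpd tkeqq
Hunk 4: at line 1 remove [ewdj] add [uinfb,wlow] -> 6 lines: axb zhmjs uinfb wlow uwpd tkeqq
Hunk 5: at line 2 remove [uinfb,wlow] add [jld,haaa,lwmy] -> 7 lines: axb zhmjs jld haaa lwmy uwpd tkeqq
Hunk 6: at line 1 remove [jld,haaa,lwmy] add [qcs,rfi] -> 6 lines: axb zhmjs qcs rfi uwpd tkeqq

Answer: axb
zhmjs
qcs
rfi
uwpd
tkeqq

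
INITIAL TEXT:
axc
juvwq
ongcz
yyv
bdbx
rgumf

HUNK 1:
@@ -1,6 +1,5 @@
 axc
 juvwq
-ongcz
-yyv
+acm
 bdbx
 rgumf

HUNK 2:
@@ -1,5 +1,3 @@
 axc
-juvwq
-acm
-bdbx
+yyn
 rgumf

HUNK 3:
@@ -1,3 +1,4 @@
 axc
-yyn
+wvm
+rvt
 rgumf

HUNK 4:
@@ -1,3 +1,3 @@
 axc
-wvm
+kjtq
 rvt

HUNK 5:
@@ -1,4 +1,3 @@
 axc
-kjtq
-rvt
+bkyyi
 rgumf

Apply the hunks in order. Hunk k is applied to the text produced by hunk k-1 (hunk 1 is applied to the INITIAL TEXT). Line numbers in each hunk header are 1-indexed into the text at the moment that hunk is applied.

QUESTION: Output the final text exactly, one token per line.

Hunk 1: at line 1 remove [ongcz,yyv] add [acm] -> 5 lines: axc juvwq acm bdbx rgumf
Hunk 2: at line 1 remove [juvwq,acm,bdbx] add [yyn] -> 3 lines: axc yyn rgumf
Hunk 3: at line 1 remove [yyn] add [wvm,rvt] -> 4 lines: axc wvm rvt rgumf
Hunk 4: at line 1 remove [wvm] add [kjtq] -> 4 lines: axc kjtq rvt rgumf
Hunk 5: at line 1 remove [kjtq,rvt] add [bkyyi] -> 3 lines: axc bkyyi rgumf

Answer: axc
bkyyi
rgumf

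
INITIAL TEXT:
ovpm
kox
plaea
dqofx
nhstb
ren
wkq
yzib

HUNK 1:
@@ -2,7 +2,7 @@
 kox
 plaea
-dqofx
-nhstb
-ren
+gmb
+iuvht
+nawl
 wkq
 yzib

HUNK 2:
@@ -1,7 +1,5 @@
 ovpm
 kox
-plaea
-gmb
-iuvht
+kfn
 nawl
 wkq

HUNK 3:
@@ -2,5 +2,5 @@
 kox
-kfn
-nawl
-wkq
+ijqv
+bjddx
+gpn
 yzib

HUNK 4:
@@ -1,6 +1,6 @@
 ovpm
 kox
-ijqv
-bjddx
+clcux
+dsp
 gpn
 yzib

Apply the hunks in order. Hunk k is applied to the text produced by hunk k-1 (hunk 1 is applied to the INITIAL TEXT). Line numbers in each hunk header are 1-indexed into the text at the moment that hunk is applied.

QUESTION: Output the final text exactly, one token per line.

Answer: ovpm
kox
clcux
dsp
gpn
yzib

Derivation:
Hunk 1: at line 2 remove [dqofx,nhstb,ren] add [gmb,iuvht,nawl] -> 8 lines: ovpm kox plaea gmb iuvht nawl wkq yzib
Hunk 2: at line 1 remove [plaea,gmb,iuvht] add [kfn] -> 6 lines: ovpm kox kfn nawl wkq yzib
Hunk 3: at line 2 remove [kfn,nawl,wkq] add [ijqv,bjddx,gpn] -> 6 lines: ovpm kox ijqv bjddx gpn yzib
Hunk 4: at line 1 remove [ijqv,bjddx] add [clcux,dsp] -> 6 lines: ovpm kox clcux dsp gpn yzib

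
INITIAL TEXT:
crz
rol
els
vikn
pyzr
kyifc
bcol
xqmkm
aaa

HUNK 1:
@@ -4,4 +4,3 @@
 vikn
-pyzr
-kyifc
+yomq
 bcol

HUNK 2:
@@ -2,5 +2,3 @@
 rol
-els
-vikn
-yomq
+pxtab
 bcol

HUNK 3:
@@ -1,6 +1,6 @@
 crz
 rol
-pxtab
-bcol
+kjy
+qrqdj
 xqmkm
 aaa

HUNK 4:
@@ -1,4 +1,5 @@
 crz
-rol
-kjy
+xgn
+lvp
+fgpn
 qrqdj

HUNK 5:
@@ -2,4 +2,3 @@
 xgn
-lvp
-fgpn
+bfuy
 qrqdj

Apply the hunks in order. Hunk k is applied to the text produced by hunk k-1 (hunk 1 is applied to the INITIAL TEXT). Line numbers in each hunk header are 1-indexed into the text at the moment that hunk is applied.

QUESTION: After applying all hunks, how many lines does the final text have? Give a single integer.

Answer: 6

Derivation:
Hunk 1: at line 4 remove [pyzr,kyifc] add [yomq] -> 8 lines: crz rol els vikn yomq bcol xqmkm aaa
Hunk 2: at line 2 remove [els,vikn,yomq] add [pxtab] -> 6 lines: crz rol pxtab bcol xqmkm aaa
Hunk 3: at line 1 remove [pxtab,bcol] add [kjy,qrqdj] -> 6 lines: crz rol kjy qrqdj xqmkm aaa
Hunk 4: at line 1 remove [rol,kjy] add [xgn,lvp,fgpn] -> 7 lines: crz xgn lvp fgpn qrqdj xqmkm aaa
Hunk 5: at line 2 remove [lvp,fgpn] add [bfuy] -> 6 lines: crz xgn bfuy qrqdj xqmkm aaa
Final line count: 6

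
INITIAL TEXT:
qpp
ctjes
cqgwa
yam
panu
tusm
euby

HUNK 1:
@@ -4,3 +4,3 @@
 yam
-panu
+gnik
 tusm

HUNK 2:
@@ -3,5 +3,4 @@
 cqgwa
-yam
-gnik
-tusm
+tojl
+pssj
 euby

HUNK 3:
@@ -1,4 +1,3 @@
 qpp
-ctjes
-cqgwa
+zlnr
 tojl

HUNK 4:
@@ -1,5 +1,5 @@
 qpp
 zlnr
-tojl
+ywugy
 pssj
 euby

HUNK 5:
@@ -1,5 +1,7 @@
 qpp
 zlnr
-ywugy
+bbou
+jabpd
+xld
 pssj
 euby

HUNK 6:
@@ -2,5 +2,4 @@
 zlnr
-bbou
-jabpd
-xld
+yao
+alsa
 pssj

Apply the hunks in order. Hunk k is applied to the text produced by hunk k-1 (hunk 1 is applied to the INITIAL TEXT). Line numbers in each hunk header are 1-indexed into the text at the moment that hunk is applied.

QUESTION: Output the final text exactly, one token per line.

Answer: qpp
zlnr
yao
alsa
pssj
euby

Derivation:
Hunk 1: at line 4 remove [panu] add [gnik] -> 7 lines: qpp ctjes cqgwa yam gnik tusm euby
Hunk 2: at line 3 remove [yam,gnik,tusm] add [tojl,pssj] -> 6 lines: qpp ctjes cqgwa tojl pssj euby
Hunk 3: at line 1 remove [ctjes,cqgwa] add [zlnr] -> 5 lines: qpp zlnr tojl pssj euby
Hunk 4: at line 1 remove [tojl] add [ywugy] -> 5 lines: qpp zlnr ywugy pssj euby
Hunk 5: at line 1 remove [ywugy] add [bbou,jabpd,xld] -> 7 lines: qpp zlnr bbou jabpd xld pssj euby
Hunk 6: at line 2 remove [bbou,jabpd,xld] add [yao,alsa] -> 6 lines: qpp zlnr yao alsa pssj euby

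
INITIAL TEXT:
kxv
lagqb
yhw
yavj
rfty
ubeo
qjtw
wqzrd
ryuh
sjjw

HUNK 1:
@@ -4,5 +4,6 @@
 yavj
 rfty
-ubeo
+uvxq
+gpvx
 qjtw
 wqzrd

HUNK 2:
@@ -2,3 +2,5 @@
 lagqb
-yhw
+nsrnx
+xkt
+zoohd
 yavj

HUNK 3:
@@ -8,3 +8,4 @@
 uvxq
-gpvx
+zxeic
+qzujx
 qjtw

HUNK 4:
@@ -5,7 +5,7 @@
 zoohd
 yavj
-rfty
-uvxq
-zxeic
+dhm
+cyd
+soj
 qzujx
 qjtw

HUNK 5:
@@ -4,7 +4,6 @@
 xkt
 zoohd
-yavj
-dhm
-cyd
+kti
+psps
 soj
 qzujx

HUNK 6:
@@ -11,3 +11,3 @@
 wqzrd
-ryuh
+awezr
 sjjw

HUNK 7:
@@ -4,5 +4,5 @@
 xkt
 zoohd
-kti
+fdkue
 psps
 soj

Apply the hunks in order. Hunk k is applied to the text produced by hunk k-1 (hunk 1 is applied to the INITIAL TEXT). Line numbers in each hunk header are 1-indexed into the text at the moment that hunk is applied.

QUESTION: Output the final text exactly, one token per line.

Answer: kxv
lagqb
nsrnx
xkt
zoohd
fdkue
psps
soj
qzujx
qjtw
wqzrd
awezr
sjjw

Derivation:
Hunk 1: at line 4 remove [ubeo] add [uvxq,gpvx] -> 11 lines: kxv lagqb yhw yavj rfty uvxq gpvx qjtw wqzrd ryuh sjjw
Hunk 2: at line 2 remove [yhw] add [nsrnx,xkt,zoohd] -> 13 lines: kxv lagqb nsrnx xkt zoohd yavj rfty uvxq gpvx qjtw wqzrd ryuh sjjw
Hunk 3: at line 8 remove [gpvx] add [zxeic,qzujx] -> 14 lines: kxv lagqb nsrnx xkt zoohd yavj rfty uvxq zxeic qzujx qjtw wqzrd ryuh sjjw
Hunk 4: at line 5 remove [rfty,uvxq,zxeic] add [dhm,cyd,soj] -> 14 lines: kxv lagqb nsrnx xkt zoohd yavj dhm cyd soj qzujx qjtw wqzrd ryuh sjjw
Hunk 5: at line 4 remove [yavj,dhm,cyd] add [kti,psps] -> 13 lines: kxv lagqb nsrnx xkt zoohd kti psps soj qzujx qjtw wqzrd ryuh sjjw
Hunk 6: at line 11 remove [ryuh] add [awezr] -> 13 lines: kxv lagqb nsrnx xkt zoohd kti psps soj qzujx qjtw wqzrd awezr sjjw
Hunk 7: at line 4 remove [kti] add [fdkue] -> 13 lines: kxv lagqb nsrnx xkt zoohd fdkue psps soj qzujx qjtw wqzrd awezr sjjw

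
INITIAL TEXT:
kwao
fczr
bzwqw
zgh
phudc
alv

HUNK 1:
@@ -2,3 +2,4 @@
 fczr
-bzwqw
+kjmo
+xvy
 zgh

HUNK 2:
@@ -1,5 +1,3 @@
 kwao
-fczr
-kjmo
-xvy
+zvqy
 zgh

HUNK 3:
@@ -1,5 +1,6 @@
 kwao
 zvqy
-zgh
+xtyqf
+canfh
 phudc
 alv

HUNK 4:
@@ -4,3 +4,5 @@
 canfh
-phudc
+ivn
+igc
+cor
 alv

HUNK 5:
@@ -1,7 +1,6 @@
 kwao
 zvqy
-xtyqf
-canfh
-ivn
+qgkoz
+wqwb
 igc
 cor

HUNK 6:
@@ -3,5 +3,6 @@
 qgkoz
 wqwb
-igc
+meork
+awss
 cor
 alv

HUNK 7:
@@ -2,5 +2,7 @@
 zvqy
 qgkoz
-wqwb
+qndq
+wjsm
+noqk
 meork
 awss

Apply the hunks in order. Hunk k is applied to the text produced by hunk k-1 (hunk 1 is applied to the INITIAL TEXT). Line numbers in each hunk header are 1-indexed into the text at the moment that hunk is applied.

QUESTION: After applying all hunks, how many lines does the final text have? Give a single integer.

Hunk 1: at line 2 remove [bzwqw] add [kjmo,xvy] -> 7 lines: kwao fczr kjmo xvy zgh phudc alv
Hunk 2: at line 1 remove [fczr,kjmo,xvy] add [zvqy] -> 5 lines: kwao zvqy zgh phudc alv
Hunk 3: at line 1 remove [zgh] add [xtyqf,canfh] -> 6 lines: kwao zvqy xtyqf canfh phudc alv
Hunk 4: at line 4 remove [phudc] add [ivn,igc,cor] -> 8 lines: kwao zvqy xtyqf canfh ivn igc cor alv
Hunk 5: at line 1 remove [xtyqf,canfh,ivn] add [qgkoz,wqwb] -> 7 lines: kwao zvqy qgkoz wqwb igc cor alv
Hunk 6: at line 3 remove [igc] add [meork,awss] -> 8 lines: kwao zvqy qgkoz wqwb meork awss cor alv
Hunk 7: at line 2 remove [wqwb] add [qndq,wjsm,noqk] -> 10 lines: kwao zvqy qgkoz qndq wjsm noqk meork awss cor alv
Final line count: 10

Answer: 10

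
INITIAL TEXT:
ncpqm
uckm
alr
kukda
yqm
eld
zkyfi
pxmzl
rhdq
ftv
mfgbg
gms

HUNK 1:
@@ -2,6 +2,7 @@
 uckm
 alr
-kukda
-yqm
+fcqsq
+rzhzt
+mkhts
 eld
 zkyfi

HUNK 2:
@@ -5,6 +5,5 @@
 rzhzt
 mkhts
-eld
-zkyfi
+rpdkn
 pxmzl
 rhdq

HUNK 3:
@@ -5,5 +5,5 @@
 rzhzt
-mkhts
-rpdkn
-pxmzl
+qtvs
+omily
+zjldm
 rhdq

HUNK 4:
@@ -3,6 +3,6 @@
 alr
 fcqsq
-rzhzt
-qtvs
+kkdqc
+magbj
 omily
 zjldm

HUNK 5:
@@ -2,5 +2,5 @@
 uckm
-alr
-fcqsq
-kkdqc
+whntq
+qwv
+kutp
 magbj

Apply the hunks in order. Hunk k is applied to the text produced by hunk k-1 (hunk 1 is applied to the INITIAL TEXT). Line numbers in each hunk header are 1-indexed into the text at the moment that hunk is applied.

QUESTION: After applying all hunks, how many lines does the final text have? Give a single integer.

Answer: 12

Derivation:
Hunk 1: at line 2 remove [kukda,yqm] add [fcqsq,rzhzt,mkhts] -> 13 lines: ncpqm uckm alr fcqsq rzhzt mkhts eld zkyfi pxmzl rhdq ftv mfgbg gms
Hunk 2: at line 5 remove [eld,zkyfi] add [rpdkn] -> 12 lines: ncpqm uckm alr fcqsq rzhzt mkhts rpdkn pxmzl rhdq ftv mfgbg gms
Hunk 3: at line 5 remove [mkhts,rpdkn,pxmzl] add [qtvs,omily,zjldm] -> 12 lines: ncpqm uckm alr fcqsq rzhzt qtvs omily zjldm rhdq ftv mfgbg gms
Hunk 4: at line 3 remove [rzhzt,qtvs] add [kkdqc,magbj] -> 12 lines: ncpqm uckm alr fcqsq kkdqc magbj omily zjldm rhdq ftv mfgbg gms
Hunk 5: at line 2 remove [alr,fcqsq,kkdqc] add [whntq,qwv,kutp] -> 12 lines: ncpqm uckm whntq qwv kutp magbj omily zjldm rhdq ftv mfgbg gms
Final line count: 12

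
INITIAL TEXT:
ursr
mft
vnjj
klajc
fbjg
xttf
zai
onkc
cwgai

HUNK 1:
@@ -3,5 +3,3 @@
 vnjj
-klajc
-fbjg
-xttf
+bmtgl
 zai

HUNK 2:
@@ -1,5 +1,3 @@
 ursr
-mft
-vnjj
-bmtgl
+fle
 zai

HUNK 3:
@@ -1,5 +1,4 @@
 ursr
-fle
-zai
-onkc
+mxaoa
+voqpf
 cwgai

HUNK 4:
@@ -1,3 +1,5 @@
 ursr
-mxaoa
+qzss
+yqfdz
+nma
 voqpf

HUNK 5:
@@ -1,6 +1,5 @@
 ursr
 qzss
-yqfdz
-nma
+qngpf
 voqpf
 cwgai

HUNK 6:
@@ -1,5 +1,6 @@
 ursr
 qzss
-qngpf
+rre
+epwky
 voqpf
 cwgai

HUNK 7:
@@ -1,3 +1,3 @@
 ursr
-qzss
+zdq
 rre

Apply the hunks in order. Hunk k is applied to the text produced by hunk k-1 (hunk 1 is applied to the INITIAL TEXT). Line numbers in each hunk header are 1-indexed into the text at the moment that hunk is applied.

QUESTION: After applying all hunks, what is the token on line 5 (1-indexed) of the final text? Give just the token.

Answer: voqpf

Derivation:
Hunk 1: at line 3 remove [klajc,fbjg,xttf] add [bmtgl] -> 7 lines: ursr mft vnjj bmtgl zai onkc cwgai
Hunk 2: at line 1 remove [mft,vnjj,bmtgl] add [fle] -> 5 lines: ursr fle zai onkc cwgai
Hunk 3: at line 1 remove [fle,zai,onkc] add [mxaoa,voqpf] -> 4 lines: ursr mxaoa voqpf cwgai
Hunk 4: at line 1 remove [mxaoa] add [qzss,yqfdz,nma] -> 6 lines: ursr qzss yqfdz nma voqpf cwgai
Hunk 5: at line 1 remove [yqfdz,nma] add [qngpf] -> 5 lines: ursr qzss qngpf voqpf cwgai
Hunk 6: at line 1 remove [qngpf] add [rre,epwky] -> 6 lines: ursr qzss rre epwky voqpf cwgai
Hunk 7: at line 1 remove [qzss] add [zdq] -> 6 lines: ursr zdq rre epwky voqpf cwgai
Final line 5: voqpf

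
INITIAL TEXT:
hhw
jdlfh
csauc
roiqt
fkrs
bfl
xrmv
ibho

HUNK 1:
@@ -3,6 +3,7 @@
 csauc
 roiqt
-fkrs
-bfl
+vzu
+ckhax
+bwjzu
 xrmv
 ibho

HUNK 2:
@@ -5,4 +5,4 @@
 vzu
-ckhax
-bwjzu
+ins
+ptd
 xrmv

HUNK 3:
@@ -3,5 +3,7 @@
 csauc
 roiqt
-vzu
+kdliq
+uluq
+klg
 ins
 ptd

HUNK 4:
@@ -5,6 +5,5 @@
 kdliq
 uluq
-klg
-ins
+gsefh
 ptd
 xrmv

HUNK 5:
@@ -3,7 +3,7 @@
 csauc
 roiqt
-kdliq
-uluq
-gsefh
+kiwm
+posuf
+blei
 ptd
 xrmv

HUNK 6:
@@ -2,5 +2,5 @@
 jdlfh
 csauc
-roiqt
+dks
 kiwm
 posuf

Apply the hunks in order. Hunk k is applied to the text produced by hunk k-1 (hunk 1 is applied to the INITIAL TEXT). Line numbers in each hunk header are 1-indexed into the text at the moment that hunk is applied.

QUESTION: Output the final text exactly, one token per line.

Hunk 1: at line 3 remove [fkrs,bfl] add [vzu,ckhax,bwjzu] -> 9 lines: hhw jdlfh csauc roiqt vzu ckhax bwjzu xrmv ibho
Hunk 2: at line 5 remove [ckhax,bwjzu] add [ins,ptd] -> 9 lines: hhw jdlfh csauc roiqt vzu ins ptd xrmv ibho
Hunk 3: at line 3 remove [vzu] add [kdliq,uluq,klg] -> 11 lines: hhw jdlfh csauc roiqt kdliq uluq klg ins ptd xrmv ibho
Hunk 4: at line 5 remove [klg,ins] add [gsefh] -> 10 lines: hhw jdlfh csauc roiqt kdliq uluq gsefh ptd xrmv ibho
Hunk 5: at line 3 remove [kdliq,uluq,gsefh] add [kiwm,posuf,blei] -> 10 lines: hhw jdlfh csauc roiqt kiwm posuf blei ptd xrmv ibho
Hunk 6: at line 2 remove [roiqt] add [dks] -> 10 lines: hhw jdlfh csauc dks kiwm posuf blei ptd xrmv ibho

Answer: hhw
jdlfh
csauc
dks
kiwm
posuf
blei
ptd
xrmv
ibho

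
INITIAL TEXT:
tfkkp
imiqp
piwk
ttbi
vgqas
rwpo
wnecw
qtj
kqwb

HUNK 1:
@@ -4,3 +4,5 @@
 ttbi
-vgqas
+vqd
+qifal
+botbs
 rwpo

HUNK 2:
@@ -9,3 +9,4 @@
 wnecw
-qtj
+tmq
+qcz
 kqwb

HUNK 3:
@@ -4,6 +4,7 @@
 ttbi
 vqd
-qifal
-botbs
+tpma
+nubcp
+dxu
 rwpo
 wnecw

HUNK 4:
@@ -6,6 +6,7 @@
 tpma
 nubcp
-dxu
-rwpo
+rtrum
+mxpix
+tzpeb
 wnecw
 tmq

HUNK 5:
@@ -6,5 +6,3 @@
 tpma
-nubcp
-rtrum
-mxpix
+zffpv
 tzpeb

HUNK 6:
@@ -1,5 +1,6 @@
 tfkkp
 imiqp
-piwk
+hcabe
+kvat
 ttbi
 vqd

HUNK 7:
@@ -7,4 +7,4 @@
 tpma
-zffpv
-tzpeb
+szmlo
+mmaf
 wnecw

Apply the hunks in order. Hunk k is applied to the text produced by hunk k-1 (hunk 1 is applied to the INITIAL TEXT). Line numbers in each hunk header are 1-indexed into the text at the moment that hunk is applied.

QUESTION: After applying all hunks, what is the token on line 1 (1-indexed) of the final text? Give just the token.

Hunk 1: at line 4 remove [vgqas] add [vqd,qifal,botbs] -> 11 lines: tfkkp imiqp piwk ttbi vqd qifal botbs rwpo wnecw qtj kqwb
Hunk 2: at line 9 remove [qtj] add [tmq,qcz] -> 12 lines: tfkkp imiqp piwk ttbi vqd qifal botbs rwpo wnecw tmq qcz kqwb
Hunk 3: at line 4 remove [qifal,botbs] add [tpma,nubcp,dxu] -> 13 lines: tfkkp imiqp piwk ttbi vqd tpma nubcp dxu rwpo wnecw tmq qcz kqwb
Hunk 4: at line 6 remove [dxu,rwpo] add [rtrum,mxpix,tzpeb] -> 14 lines: tfkkp imiqp piwk ttbi vqd tpma nubcp rtrum mxpix tzpeb wnecw tmq qcz kqwb
Hunk 5: at line 6 remove [nubcp,rtrum,mxpix] add [zffpv] -> 12 lines: tfkkp imiqp piwk ttbi vqd tpma zffpv tzpeb wnecw tmq qcz kqwb
Hunk 6: at line 1 remove [piwk] add [hcabe,kvat] -> 13 lines: tfkkp imiqp hcabe kvat ttbi vqd tpma zffpv tzpeb wnecw tmq qcz kqwb
Hunk 7: at line 7 remove [zffpv,tzpeb] add [szmlo,mmaf] -> 13 lines: tfkkp imiqp hcabe kvat ttbi vqd tpma szmlo mmaf wnecw tmq qcz kqwb
Final line 1: tfkkp

Answer: tfkkp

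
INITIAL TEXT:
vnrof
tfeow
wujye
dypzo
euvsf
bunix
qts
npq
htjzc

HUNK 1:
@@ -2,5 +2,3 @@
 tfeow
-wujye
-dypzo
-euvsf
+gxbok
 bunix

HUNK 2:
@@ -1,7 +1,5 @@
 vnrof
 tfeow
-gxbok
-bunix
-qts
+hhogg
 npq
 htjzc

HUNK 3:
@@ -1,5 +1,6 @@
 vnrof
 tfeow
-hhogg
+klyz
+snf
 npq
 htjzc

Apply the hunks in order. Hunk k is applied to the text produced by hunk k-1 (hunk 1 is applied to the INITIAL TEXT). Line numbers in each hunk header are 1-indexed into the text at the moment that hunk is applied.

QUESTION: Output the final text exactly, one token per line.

Hunk 1: at line 2 remove [wujye,dypzo,euvsf] add [gxbok] -> 7 lines: vnrof tfeow gxbok bunix qts npq htjzc
Hunk 2: at line 1 remove [gxbok,bunix,qts] add [hhogg] -> 5 lines: vnrof tfeow hhogg npq htjzc
Hunk 3: at line 1 remove [hhogg] add [klyz,snf] -> 6 lines: vnrof tfeow klyz snf npq htjzc

Answer: vnrof
tfeow
klyz
snf
npq
htjzc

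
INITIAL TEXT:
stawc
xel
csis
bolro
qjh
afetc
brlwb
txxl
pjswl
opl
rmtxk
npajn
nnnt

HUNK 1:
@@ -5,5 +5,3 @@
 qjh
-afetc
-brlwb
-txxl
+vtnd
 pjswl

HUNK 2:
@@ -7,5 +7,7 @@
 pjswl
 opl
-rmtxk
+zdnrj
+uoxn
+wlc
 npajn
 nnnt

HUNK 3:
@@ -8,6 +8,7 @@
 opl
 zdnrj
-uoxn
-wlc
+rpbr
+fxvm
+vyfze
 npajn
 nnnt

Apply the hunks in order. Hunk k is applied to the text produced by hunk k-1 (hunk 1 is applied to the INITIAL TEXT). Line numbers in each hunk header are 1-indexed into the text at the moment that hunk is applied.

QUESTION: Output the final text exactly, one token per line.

Answer: stawc
xel
csis
bolro
qjh
vtnd
pjswl
opl
zdnrj
rpbr
fxvm
vyfze
npajn
nnnt

Derivation:
Hunk 1: at line 5 remove [afetc,brlwb,txxl] add [vtnd] -> 11 lines: stawc xel csis bolro qjh vtnd pjswl opl rmtxk npajn nnnt
Hunk 2: at line 7 remove [rmtxk] add [zdnrj,uoxn,wlc] -> 13 lines: stawc xel csis bolro qjh vtnd pjswl opl zdnrj uoxn wlc npajn nnnt
Hunk 3: at line 8 remove [uoxn,wlc] add [rpbr,fxvm,vyfze] -> 14 lines: stawc xel csis bolro qjh vtnd pjswl opl zdnrj rpbr fxvm vyfze npajn nnnt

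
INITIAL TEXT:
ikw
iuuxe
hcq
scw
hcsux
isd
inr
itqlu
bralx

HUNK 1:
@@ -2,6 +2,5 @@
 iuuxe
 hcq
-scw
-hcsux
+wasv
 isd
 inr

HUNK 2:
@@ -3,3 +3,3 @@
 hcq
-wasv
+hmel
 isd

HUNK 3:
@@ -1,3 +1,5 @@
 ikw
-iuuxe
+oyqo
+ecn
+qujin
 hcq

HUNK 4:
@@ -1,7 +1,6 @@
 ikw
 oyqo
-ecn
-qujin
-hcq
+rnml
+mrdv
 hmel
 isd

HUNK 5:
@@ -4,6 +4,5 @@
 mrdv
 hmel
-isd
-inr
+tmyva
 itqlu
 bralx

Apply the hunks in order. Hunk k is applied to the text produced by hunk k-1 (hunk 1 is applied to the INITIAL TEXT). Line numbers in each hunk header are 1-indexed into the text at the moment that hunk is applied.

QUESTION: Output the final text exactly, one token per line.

Answer: ikw
oyqo
rnml
mrdv
hmel
tmyva
itqlu
bralx

Derivation:
Hunk 1: at line 2 remove [scw,hcsux] add [wasv] -> 8 lines: ikw iuuxe hcq wasv isd inr itqlu bralx
Hunk 2: at line 3 remove [wasv] add [hmel] -> 8 lines: ikw iuuxe hcq hmel isd inr itqlu bralx
Hunk 3: at line 1 remove [iuuxe] add [oyqo,ecn,qujin] -> 10 lines: ikw oyqo ecn qujin hcq hmel isd inr itqlu bralx
Hunk 4: at line 1 remove [ecn,qujin,hcq] add [rnml,mrdv] -> 9 lines: ikw oyqo rnml mrdv hmel isd inr itqlu bralx
Hunk 5: at line 4 remove [isd,inr] add [tmyva] -> 8 lines: ikw oyqo rnml mrdv hmel tmyva itqlu bralx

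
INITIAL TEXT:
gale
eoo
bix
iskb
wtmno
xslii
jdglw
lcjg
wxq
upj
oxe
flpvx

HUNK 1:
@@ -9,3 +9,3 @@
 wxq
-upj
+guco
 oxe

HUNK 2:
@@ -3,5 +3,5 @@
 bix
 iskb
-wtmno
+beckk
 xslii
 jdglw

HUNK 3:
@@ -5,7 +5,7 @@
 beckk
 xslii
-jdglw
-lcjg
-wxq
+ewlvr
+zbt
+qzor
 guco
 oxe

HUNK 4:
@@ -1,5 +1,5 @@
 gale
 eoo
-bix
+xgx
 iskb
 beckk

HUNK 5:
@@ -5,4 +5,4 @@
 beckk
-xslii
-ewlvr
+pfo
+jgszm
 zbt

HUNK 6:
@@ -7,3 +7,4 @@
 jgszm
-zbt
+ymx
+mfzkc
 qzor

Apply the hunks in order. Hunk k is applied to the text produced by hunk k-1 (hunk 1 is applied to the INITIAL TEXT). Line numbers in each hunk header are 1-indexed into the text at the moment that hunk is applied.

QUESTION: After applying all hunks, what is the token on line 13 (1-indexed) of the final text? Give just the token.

Hunk 1: at line 9 remove [upj] add [guco] -> 12 lines: gale eoo bix iskb wtmno xslii jdglw lcjg wxq guco oxe flpvx
Hunk 2: at line 3 remove [wtmno] add [beckk] -> 12 lines: gale eoo bix iskb beckk xslii jdglw lcjg wxq guco oxe flpvx
Hunk 3: at line 5 remove [jdglw,lcjg,wxq] add [ewlvr,zbt,qzor] -> 12 lines: gale eoo bix iskb beckk xslii ewlvr zbt qzor guco oxe flpvx
Hunk 4: at line 1 remove [bix] add [xgx] -> 12 lines: gale eoo xgx iskb beckk xslii ewlvr zbt qzor guco oxe flpvx
Hunk 5: at line 5 remove [xslii,ewlvr] add [pfo,jgszm] -> 12 lines: gale eoo xgx iskb beckk pfo jgszm zbt qzor guco oxe flpvx
Hunk 6: at line 7 remove [zbt] add [ymx,mfzkc] -> 13 lines: gale eoo xgx iskb beckk pfo jgszm ymx mfzkc qzor guco oxe flpvx
Final line 13: flpvx

Answer: flpvx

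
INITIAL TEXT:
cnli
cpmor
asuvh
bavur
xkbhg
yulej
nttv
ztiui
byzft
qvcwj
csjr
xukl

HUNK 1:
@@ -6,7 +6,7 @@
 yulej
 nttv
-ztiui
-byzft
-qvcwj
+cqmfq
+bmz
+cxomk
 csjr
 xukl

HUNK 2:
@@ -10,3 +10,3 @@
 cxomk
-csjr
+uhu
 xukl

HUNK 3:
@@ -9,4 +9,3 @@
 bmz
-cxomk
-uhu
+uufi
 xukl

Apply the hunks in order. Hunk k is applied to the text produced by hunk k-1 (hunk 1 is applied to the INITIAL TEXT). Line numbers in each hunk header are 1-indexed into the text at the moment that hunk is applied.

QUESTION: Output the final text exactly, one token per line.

Answer: cnli
cpmor
asuvh
bavur
xkbhg
yulej
nttv
cqmfq
bmz
uufi
xukl

Derivation:
Hunk 1: at line 6 remove [ztiui,byzft,qvcwj] add [cqmfq,bmz,cxomk] -> 12 lines: cnli cpmor asuvh bavur xkbhg yulej nttv cqmfq bmz cxomk csjr xukl
Hunk 2: at line 10 remove [csjr] add [uhu] -> 12 lines: cnli cpmor asuvh bavur xkbhg yulej nttv cqmfq bmz cxomk uhu xukl
Hunk 3: at line 9 remove [cxomk,uhu] add [uufi] -> 11 lines: cnli cpmor asuvh bavur xkbhg yulej nttv cqmfq bmz uufi xukl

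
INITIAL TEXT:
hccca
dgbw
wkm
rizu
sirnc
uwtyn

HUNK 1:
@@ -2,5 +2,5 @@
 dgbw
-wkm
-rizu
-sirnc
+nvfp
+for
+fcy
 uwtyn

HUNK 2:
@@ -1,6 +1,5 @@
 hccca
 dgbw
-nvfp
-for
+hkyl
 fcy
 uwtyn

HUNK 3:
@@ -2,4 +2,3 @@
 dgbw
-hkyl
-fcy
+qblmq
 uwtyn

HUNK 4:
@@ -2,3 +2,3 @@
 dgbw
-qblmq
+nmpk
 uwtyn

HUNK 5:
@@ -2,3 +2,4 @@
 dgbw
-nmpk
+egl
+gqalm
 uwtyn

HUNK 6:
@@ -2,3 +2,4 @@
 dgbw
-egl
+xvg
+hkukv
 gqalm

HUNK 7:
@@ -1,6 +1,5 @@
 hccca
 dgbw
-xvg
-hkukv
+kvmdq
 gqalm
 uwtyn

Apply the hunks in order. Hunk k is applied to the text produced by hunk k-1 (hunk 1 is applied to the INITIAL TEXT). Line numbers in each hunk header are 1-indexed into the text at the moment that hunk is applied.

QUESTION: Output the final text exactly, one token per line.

Hunk 1: at line 2 remove [wkm,rizu,sirnc] add [nvfp,for,fcy] -> 6 lines: hccca dgbw nvfp for fcy uwtyn
Hunk 2: at line 1 remove [nvfp,for] add [hkyl] -> 5 lines: hccca dgbw hkyl fcy uwtyn
Hunk 3: at line 2 remove [hkyl,fcy] add [qblmq] -> 4 lines: hccca dgbw qblmq uwtyn
Hunk 4: at line 2 remove [qblmq] add [nmpk] -> 4 lines: hccca dgbw nmpk uwtyn
Hunk 5: at line 2 remove [nmpk] add [egl,gqalm] -> 5 lines: hccca dgbw egl gqalm uwtyn
Hunk 6: at line 2 remove [egl] add [xvg,hkukv] -> 6 lines: hccca dgbw xvg hkukv gqalm uwtyn
Hunk 7: at line 1 remove [xvg,hkukv] add [kvmdq] -> 5 lines: hccca dgbw kvmdq gqalm uwtyn

Answer: hccca
dgbw
kvmdq
gqalm
uwtyn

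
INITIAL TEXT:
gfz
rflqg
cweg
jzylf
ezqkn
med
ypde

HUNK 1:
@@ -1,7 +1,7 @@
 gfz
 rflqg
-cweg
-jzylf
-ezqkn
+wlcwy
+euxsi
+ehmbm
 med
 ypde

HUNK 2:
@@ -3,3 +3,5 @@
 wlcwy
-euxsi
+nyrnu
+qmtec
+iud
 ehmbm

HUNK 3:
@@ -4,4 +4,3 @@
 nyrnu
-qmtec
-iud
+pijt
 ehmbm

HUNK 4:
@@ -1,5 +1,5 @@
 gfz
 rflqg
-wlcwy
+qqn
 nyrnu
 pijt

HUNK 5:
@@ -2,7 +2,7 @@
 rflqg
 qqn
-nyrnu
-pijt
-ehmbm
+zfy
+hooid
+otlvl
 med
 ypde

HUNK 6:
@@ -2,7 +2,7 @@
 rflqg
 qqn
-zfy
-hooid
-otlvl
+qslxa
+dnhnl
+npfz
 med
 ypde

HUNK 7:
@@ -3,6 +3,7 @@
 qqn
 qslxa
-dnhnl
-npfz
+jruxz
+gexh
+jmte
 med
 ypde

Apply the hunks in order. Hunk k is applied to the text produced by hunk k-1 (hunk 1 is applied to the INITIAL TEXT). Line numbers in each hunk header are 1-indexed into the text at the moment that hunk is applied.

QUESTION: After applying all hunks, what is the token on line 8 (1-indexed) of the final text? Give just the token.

Hunk 1: at line 1 remove [cweg,jzylf,ezqkn] add [wlcwy,euxsi,ehmbm] -> 7 lines: gfz rflqg wlcwy euxsi ehmbm med ypde
Hunk 2: at line 3 remove [euxsi] add [nyrnu,qmtec,iud] -> 9 lines: gfz rflqg wlcwy nyrnu qmtec iud ehmbm med ypde
Hunk 3: at line 4 remove [qmtec,iud] add [pijt] -> 8 lines: gfz rflqg wlcwy nyrnu pijt ehmbm med ypde
Hunk 4: at line 1 remove [wlcwy] add [qqn] -> 8 lines: gfz rflqg qqn nyrnu pijt ehmbm med ypde
Hunk 5: at line 2 remove [nyrnu,pijt,ehmbm] add [zfy,hooid,otlvl] -> 8 lines: gfz rflqg qqn zfy hooid otlvl med ypde
Hunk 6: at line 2 remove [zfy,hooid,otlvl] add [qslxa,dnhnl,npfz] -> 8 lines: gfz rflqg qqn qslxa dnhnl npfz med ypde
Hunk 7: at line 3 remove [dnhnl,npfz] add [jruxz,gexh,jmte] -> 9 lines: gfz rflqg qqn qslxa jruxz gexh jmte med ypde
Final line 8: med

Answer: med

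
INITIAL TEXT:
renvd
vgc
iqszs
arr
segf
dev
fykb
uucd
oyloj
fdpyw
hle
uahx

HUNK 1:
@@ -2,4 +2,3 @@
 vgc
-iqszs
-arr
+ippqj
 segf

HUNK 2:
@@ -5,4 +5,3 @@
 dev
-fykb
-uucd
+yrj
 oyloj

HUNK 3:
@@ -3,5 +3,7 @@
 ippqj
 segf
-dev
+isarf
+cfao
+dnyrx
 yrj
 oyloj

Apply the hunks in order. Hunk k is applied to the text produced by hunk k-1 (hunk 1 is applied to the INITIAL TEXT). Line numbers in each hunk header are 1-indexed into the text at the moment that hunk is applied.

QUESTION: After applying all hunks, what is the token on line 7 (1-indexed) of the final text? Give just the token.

Answer: dnyrx

Derivation:
Hunk 1: at line 2 remove [iqszs,arr] add [ippqj] -> 11 lines: renvd vgc ippqj segf dev fykb uucd oyloj fdpyw hle uahx
Hunk 2: at line 5 remove [fykb,uucd] add [yrj] -> 10 lines: renvd vgc ippqj segf dev yrj oyloj fdpyw hle uahx
Hunk 3: at line 3 remove [dev] add [isarf,cfao,dnyrx] -> 12 lines: renvd vgc ippqj segf isarf cfao dnyrx yrj oyloj fdpyw hle uahx
Final line 7: dnyrx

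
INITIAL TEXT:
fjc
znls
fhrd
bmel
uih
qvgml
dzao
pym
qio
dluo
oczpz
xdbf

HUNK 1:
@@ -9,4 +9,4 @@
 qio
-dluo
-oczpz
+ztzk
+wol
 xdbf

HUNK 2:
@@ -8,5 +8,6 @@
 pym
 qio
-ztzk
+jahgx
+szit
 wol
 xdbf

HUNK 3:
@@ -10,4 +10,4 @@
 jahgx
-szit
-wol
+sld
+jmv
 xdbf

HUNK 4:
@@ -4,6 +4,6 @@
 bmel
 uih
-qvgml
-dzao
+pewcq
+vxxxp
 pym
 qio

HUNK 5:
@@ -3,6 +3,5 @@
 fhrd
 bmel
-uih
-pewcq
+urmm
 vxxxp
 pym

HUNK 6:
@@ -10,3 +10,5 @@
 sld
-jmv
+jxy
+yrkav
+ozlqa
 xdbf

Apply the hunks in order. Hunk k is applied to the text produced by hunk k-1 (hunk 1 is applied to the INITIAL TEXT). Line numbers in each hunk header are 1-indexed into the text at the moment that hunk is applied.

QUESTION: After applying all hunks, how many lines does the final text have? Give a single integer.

Answer: 14

Derivation:
Hunk 1: at line 9 remove [dluo,oczpz] add [ztzk,wol] -> 12 lines: fjc znls fhrd bmel uih qvgml dzao pym qio ztzk wol xdbf
Hunk 2: at line 8 remove [ztzk] add [jahgx,szit] -> 13 lines: fjc znls fhrd bmel uih qvgml dzao pym qio jahgx szit wol xdbf
Hunk 3: at line 10 remove [szit,wol] add [sld,jmv] -> 13 lines: fjc znls fhrd bmel uih qvgml dzao pym qio jahgx sld jmv xdbf
Hunk 4: at line 4 remove [qvgml,dzao] add [pewcq,vxxxp] -> 13 lines: fjc znls fhrd bmel uih pewcq vxxxp pym qio jahgx sld jmv xdbf
Hunk 5: at line 3 remove [uih,pewcq] add [urmm] -> 12 lines: fjc znls fhrd bmel urmm vxxxp pym qio jahgx sld jmv xdbf
Hunk 6: at line 10 remove [jmv] add [jxy,yrkav,ozlqa] -> 14 lines: fjc znls fhrd bmel urmm vxxxp pym qio jahgx sld jxy yrkav ozlqa xdbf
Final line count: 14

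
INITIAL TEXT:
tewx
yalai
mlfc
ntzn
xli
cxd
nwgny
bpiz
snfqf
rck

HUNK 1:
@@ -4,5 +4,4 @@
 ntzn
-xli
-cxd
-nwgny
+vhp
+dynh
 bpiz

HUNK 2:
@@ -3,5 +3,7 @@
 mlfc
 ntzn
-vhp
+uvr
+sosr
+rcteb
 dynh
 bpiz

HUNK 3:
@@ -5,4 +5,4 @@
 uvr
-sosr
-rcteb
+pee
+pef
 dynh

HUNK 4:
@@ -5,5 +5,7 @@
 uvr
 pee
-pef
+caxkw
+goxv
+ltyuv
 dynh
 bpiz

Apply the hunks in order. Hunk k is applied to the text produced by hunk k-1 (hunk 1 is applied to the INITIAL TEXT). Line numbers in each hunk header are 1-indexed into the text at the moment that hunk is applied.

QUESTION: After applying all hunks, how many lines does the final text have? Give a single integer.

Answer: 13

Derivation:
Hunk 1: at line 4 remove [xli,cxd,nwgny] add [vhp,dynh] -> 9 lines: tewx yalai mlfc ntzn vhp dynh bpiz snfqf rck
Hunk 2: at line 3 remove [vhp] add [uvr,sosr,rcteb] -> 11 lines: tewx yalai mlfc ntzn uvr sosr rcteb dynh bpiz snfqf rck
Hunk 3: at line 5 remove [sosr,rcteb] add [pee,pef] -> 11 lines: tewx yalai mlfc ntzn uvr pee pef dynh bpiz snfqf rck
Hunk 4: at line 5 remove [pef] add [caxkw,goxv,ltyuv] -> 13 lines: tewx yalai mlfc ntzn uvr pee caxkw goxv ltyuv dynh bpiz snfqf rck
Final line count: 13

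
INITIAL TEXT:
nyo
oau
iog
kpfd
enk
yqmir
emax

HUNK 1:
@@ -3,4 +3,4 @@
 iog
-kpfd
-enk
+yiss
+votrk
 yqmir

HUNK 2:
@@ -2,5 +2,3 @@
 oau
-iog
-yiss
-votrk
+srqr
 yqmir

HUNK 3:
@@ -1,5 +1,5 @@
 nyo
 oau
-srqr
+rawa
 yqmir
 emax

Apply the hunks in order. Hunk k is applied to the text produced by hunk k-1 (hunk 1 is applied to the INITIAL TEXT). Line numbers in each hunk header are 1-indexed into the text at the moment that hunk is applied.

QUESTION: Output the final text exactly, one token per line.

Hunk 1: at line 3 remove [kpfd,enk] add [yiss,votrk] -> 7 lines: nyo oau iog yiss votrk yqmir emax
Hunk 2: at line 2 remove [iog,yiss,votrk] add [srqr] -> 5 lines: nyo oau srqr yqmir emax
Hunk 3: at line 1 remove [srqr] add [rawa] -> 5 lines: nyo oau rawa yqmir emax

Answer: nyo
oau
rawa
yqmir
emax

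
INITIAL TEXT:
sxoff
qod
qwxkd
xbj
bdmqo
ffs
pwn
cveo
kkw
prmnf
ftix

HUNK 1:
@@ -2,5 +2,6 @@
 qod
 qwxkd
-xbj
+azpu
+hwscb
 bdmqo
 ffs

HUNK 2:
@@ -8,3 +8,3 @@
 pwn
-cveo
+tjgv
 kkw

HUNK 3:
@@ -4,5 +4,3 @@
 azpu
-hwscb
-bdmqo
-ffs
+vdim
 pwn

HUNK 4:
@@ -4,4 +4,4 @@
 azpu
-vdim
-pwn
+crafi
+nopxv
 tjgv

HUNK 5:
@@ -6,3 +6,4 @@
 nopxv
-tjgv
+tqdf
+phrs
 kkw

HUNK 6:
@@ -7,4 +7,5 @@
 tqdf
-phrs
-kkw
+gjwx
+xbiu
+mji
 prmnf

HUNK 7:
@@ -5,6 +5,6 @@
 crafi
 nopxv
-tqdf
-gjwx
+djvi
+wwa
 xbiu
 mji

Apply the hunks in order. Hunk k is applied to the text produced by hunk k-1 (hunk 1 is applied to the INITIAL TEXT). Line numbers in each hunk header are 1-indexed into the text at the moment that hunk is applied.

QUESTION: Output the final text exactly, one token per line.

Hunk 1: at line 2 remove [xbj] add [azpu,hwscb] -> 12 lines: sxoff qod qwxkd azpu hwscb bdmqo ffs pwn cveo kkw prmnf ftix
Hunk 2: at line 8 remove [cveo] add [tjgv] -> 12 lines: sxoff qod qwxkd azpu hwscb bdmqo ffs pwn tjgv kkw prmnf ftix
Hunk 3: at line 4 remove [hwscb,bdmqo,ffs] add [vdim] -> 10 lines: sxoff qod qwxkd azpu vdim pwn tjgv kkw prmnf ftix
Hunk 4: at line 4 remove [vdim,pwn] add [crafi,nopxv] -> 10 lines: sxoff qod qwxkd azpu crafi nopxv tjgv kkw prmnf ftix
Hunk 5: at line 6 remove [tjgv] add [tqdf,phrs] -> 11 lines: sxoff qod qwxkd azpu crafi nopxv tqdf phrs kkw prmnf ftix
Hunk 6: at line 7 remove [phrs,kkw] add [gjwx,xbiu,mji] -> 12 lines: sxoff qod qwxkd azpu crafi nopxv tqdf gjwx xbiu mji prmnf ftix
Hunk 7: at line 5 remove [tqdf,gjwx] add [djvi,wwa] -> 12 lines: sxoff qod qwxkd azpu crafi nopxv djvi wwa xbiu mji prmnf ftix

Answer: sxoff
qod
qwxkd
azpu
crafi
nopxv
djvi
wwa
xbiu
mji
prmnf
ftix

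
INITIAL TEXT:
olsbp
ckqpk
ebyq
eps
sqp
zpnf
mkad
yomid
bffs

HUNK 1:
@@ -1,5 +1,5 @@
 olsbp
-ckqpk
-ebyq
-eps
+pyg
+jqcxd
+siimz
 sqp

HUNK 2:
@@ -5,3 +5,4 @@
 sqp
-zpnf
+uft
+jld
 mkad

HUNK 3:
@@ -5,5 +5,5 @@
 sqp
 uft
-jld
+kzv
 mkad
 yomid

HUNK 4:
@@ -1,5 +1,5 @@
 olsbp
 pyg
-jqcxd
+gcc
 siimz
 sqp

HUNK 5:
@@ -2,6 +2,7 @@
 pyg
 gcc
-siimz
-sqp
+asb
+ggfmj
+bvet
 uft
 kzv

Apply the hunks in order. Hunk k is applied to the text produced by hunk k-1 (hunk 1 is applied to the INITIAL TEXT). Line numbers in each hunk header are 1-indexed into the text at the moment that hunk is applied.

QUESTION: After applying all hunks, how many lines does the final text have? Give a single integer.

Answer: 11

Derivation:
Hunk 1: at line 1 remove [ckqpk,ebyq,eps] add [pyg,jqcxd,siimz] -> 9 lines: olsbp pyg jqcxd siimz sqp zpnf mkad yomid bffs
Hunk 2: at line 5 remove [zpnf] add [uft,jld] -> 10 lines: olsbp pyg jqcxd siimz sqp uft jld mkad yomid bffs
Hunk 3: at line 5 remove [jld] add [kzv] -> 10 lines: olsbp pyg jqcxd siimz sqp uft kzv mkad yomid bffs
Hunk 4: at line 1 remove [jqcxd] add [gcc] -> 10 lines: olsbp pyg gcc siimz sqp uft kzv mkad yomid bffs
Hunk 5: at line 2 remove [siimz,sqp] add [asb,ggfmj,bvet] -> 11 lines: olsbp pyg gcc asb ggfmj bvet uft kzv mkad yomid bffs
Final line count: 11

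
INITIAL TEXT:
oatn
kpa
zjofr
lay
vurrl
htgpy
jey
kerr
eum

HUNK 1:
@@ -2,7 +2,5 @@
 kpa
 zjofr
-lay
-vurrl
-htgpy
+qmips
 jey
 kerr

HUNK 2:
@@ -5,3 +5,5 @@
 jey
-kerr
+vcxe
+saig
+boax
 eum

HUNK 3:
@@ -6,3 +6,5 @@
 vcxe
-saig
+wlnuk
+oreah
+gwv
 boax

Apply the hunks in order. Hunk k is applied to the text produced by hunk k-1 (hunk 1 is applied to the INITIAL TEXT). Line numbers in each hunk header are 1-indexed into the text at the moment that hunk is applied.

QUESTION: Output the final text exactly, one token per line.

Hunk 1: at line 2 remove [lay,vurrl,htgpy] add [qmips] -> 7 lines: oatn kpa zjofr qmips jey kerr eum
Hunk 2: at line 5 remove [kerr] add [vcxe,saig,boax] -> 9 lines: oatn kpa zjofr qmips jey vcxe saig boax eum
Hunk 3: at line 6 remove [saig] add [wlnuk,oreah,gwv] -> 11 lines: oatn kpa zjofr qmips jey vcxe wlnuk oreah gwv boax eum

Answer: oatn
kpa
zjofr
qmips
jey
vcxe
wlnuk
oreah
gwv
boax
eum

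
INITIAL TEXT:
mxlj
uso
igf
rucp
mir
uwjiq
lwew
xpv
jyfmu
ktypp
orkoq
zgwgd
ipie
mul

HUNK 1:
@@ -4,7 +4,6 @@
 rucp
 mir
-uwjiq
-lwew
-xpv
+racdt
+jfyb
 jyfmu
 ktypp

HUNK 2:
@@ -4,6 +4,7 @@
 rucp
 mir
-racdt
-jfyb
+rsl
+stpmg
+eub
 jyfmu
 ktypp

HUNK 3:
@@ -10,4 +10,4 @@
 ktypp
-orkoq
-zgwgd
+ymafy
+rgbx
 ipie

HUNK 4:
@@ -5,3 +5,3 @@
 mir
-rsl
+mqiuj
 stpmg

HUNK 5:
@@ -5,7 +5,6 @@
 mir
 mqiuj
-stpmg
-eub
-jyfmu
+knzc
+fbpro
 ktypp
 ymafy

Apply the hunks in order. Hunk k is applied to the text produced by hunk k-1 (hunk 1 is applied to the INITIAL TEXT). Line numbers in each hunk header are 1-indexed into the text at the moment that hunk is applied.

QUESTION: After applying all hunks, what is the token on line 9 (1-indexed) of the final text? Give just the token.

Hunk 1: at line 4 remove [uwjiq,lwew,xpv] add [racdt,jfyb] -> 13 lines: mxlj uso igf rucp mir racdt jfyb jyfmu ktypp orkoq zgwgd ipie mul
Hunk 2: at line 4 remove [racdt,jfyb] add [rsl,stpmg,eub] -> 14 lines: mxlj uso igf rucp mir rsl stpmg eub jyfmu ktypp orkoq zgwgd ipie mul
Hunk 3: at line 10 remove [orkoq,zgwgd] add [ymafy,rgbx] -> 14 lines: mxlj uso igf rucp mir rsl stpmg eub jyfmu ktypp ymafy rgbx ipie mul
Hunk 4: at line 5 remove [rsl] add [mqiuj] -> 14 lines: mxlj uso igf rucp mir mqiuj stpmg eub jyfmu ktypp ymafy rgbx ipie mul
Hunk 5: at line 5 remove [stpmg,eub,jyfmu] add [knzc,fbpro] -> 13 lines: mxlj uso igf rucp mir mqiuj knzc fbpro ktypp ymafy rgbx ipie mul
Final line 9: ktypp

Answer: ktypp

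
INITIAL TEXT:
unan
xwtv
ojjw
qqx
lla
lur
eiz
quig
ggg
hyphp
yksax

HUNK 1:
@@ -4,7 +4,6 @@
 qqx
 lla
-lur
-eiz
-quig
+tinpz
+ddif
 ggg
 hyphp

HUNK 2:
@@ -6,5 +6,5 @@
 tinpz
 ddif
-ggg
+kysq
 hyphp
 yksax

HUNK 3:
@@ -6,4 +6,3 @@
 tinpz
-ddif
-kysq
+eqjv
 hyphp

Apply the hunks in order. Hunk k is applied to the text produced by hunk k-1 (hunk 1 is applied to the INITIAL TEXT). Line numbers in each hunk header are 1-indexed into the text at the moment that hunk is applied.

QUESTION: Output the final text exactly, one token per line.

Answer: unan
xwtv
ojjw
qqx
lla
tinpz
eqjv
hyphp
yksax

Derivation:
Hunk 1: at line 4 remove [lur,eiz,quig] add [tinpz,ddif] -> 10 lines: unan xwtv ojjw qqx lla tinpz ddif ggg hyphp yksax
Hunk 2: at line 6 remove [ggg] add [kysq] -> 10 lines: unan xwtv ojjw qqx lla tinpz ddif kysq hyphp yksax
Hunk 3: at line 6 remove [ddif,kysq] add [eqjv] -> 9 lines: unan xwtv ojjw qqx lla tinpz eqjv hyphp yksax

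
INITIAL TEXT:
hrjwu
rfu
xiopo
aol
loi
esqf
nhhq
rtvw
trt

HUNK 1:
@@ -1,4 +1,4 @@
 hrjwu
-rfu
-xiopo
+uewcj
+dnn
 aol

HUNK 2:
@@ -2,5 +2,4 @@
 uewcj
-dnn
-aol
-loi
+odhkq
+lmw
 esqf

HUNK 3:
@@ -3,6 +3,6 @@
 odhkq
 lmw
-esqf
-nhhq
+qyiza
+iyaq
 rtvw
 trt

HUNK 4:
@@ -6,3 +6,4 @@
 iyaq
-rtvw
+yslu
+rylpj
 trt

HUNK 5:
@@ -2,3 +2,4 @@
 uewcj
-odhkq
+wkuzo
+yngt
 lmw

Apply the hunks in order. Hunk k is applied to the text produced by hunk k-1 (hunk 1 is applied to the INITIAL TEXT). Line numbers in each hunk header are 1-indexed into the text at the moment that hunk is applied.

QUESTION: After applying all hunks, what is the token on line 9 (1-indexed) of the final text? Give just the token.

Answer: rylpj

Derivation:
Hunk 1: at line 1 remove [rfu,xiopo] add [uewcj,dnn] -> 9 lines: hrjwu uewcj dnn aol loi esqf nhhq rtvw trt
Hunk 2: at line 2 remove [dnn,aol,loi] add [odhkq,lmw] -> 8 lines: hrjwu uewcj odhkq lmw esqf nhhq rtvw trt
Hunk 3: at line 3 remove [esqf,nhhq] add [qyiza,iyaq] -> 8 lines: hrjwu uewcj odhkq lmw qyiza iyaq rtvw trt
Hunk 4: at line 6 remove [rtvw] add [yslu,rylpj] -> 9 lines: hrjwu uewcj odhkq lmw qyiza iyaq yslu rylpj trt
Hunk 5: at line 2 remove [odhkq] add [wkuzo,yngt] -> 10 lines: hrjwu uewcj wkuzo yngt lmw qyiza iyaq yslu rylpj trt
Final line 9: rylpj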